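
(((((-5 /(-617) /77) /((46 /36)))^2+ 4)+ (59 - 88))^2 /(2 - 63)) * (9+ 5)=-1782070633854306982032031250 /12423578139898136025322123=-143.44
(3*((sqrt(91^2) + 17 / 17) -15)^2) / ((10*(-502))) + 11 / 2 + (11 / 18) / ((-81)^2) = 580065937 / 296425980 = 1.96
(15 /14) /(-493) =-15 /6902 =-0.00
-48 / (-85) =48 / 85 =0.56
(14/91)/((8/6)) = 3/26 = 0.12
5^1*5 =25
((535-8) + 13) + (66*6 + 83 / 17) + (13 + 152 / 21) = 343120 / 357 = 961.12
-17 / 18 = -0.94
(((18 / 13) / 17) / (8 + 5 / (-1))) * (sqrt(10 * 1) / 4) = 3 * sqrt(10) / 442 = 0.02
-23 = -23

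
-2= -2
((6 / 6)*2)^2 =4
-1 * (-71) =71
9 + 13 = 22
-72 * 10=-720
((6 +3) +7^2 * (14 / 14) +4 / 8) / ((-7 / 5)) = -585 / 14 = -41.79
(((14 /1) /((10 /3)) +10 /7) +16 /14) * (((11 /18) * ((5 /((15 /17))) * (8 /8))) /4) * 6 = 14773 /420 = 35.17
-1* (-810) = 810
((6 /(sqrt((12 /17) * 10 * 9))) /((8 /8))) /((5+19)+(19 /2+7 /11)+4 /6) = 11 * sqrt(510) /11485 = 0.02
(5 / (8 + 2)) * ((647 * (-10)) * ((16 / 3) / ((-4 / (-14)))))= -181160 / 3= -60386.67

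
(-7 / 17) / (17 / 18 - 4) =126 / 935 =0.13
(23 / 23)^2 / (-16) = -1 / 16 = -0.06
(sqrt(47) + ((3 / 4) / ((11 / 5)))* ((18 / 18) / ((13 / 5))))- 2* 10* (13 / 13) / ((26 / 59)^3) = -22579015 / 96668 + sqrt(47) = -226.72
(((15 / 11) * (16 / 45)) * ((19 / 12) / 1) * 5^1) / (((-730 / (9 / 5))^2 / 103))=17613 / 7327375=0.00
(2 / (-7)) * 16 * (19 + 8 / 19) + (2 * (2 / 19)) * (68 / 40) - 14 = -68112 / 665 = -102.42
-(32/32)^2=-1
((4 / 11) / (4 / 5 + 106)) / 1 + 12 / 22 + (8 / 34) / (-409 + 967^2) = 711499513 / 1296323270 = 0.55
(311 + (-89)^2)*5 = 41160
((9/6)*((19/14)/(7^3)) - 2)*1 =-1.99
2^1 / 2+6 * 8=49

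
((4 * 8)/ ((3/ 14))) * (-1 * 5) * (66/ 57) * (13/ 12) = -160160/ 171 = -936.61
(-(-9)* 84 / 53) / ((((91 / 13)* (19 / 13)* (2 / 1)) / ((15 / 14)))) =5265 / 7049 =0.75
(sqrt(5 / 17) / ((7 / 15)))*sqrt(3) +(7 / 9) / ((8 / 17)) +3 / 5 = 15*sqrt(255) / 119 +811 / 360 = 4.27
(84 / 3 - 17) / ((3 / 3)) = 11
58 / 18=29 / 9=3.22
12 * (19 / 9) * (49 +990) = 78964 / 3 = 26321.33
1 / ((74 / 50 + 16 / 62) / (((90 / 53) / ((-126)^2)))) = 3875 / 62966862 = 0.00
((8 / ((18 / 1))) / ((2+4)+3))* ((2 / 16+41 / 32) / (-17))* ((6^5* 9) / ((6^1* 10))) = -81 / 17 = -4.76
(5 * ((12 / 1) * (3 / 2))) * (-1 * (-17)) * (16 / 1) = 24480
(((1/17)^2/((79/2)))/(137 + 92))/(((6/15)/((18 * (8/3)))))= 240/5228299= 0.00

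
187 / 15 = 12.47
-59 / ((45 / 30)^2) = -236 / 9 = -26.22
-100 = -100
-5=-5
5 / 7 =0.71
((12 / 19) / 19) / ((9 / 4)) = 16 / 1083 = 0.01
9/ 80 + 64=5129/ 80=64.11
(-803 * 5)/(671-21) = -803/130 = -6.18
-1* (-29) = 29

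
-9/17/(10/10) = -9/17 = -0.53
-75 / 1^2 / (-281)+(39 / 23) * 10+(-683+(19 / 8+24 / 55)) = -1885287429 / 2843720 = -662.97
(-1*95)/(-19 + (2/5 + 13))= 475/28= 16.96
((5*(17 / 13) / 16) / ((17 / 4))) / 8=5 / 416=0.01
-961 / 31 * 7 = -217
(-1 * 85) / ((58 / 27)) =-2295 / 58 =-39.57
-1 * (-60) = 60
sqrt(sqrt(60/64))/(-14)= -15^(1/4)/28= -0.07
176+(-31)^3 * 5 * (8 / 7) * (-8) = 9534352 / 7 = 1362050.29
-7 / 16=-0.44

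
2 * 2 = 4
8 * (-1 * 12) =-96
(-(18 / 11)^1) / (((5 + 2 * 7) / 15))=-270 / 209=-1.29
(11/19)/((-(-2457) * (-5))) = -11/233415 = -0.00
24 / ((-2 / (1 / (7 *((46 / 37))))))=-222 / 161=-1.38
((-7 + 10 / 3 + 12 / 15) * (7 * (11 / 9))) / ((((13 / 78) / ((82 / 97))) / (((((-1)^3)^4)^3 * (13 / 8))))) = -1764763 / 8730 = -202.15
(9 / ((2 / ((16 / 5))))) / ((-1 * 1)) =-72 / 5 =-14.40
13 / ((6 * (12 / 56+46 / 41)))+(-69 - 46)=-20068 / 177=-113.38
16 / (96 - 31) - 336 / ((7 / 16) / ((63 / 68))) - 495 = -1332943 / 1105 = -1206.28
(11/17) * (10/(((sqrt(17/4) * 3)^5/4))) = 14080 * sqrt(17)/20295603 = 0.00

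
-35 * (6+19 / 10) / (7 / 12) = -474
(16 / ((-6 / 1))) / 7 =-8 / 21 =-0.38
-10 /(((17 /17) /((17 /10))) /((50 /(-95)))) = 170 /19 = 8.95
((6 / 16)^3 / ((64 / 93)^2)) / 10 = 233523 / 20971520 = 0.01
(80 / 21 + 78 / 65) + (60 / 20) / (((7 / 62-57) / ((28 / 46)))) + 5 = 84984751 / 8517705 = 9.98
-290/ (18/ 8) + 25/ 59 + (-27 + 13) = -75649/ 531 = -142.47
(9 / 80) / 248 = 9 / 19840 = 0.00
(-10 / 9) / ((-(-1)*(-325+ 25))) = 1 / 270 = 0.00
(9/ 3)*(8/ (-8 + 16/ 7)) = -21/ 5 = -4.20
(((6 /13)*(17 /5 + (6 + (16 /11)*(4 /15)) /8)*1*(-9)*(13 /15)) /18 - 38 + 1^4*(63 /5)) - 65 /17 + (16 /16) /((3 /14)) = -1424747 /56100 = -25.40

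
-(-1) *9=9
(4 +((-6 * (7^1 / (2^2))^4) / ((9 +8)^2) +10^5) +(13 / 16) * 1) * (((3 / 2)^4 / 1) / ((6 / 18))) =898947109503 / 591872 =1518820.13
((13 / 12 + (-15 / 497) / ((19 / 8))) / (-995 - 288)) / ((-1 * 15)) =121319 / 2180766420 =0.00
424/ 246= 212/ 123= 1.72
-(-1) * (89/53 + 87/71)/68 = 5465/127942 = 0.04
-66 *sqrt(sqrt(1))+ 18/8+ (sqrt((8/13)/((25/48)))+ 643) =8 *sqrt(78)/65+ 2317/4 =580.34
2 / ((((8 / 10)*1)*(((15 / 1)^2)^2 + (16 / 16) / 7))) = 35 / 708752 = 0.00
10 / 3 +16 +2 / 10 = 293 / 15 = 19.53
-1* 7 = -7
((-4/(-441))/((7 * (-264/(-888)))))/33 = 148/1120581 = 0.00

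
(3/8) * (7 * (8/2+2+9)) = 315/8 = 39.38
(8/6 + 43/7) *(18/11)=12.23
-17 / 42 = -0.40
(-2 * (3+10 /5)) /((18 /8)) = -40 /9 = -4.44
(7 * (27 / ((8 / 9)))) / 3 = 70.88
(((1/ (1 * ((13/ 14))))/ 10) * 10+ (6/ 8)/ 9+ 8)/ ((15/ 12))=1429/ 195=7.33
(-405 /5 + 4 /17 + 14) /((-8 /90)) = 51075 /68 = 751.10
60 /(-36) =-5 /3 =-1.67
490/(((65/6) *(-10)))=-294/65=-4.52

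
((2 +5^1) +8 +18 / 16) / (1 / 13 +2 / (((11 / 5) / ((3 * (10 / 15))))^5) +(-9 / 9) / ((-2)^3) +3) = 270082527 / 74429983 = 3.63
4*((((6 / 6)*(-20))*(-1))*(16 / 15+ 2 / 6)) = 112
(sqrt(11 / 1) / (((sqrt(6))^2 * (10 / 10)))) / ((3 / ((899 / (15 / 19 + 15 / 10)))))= 589 * sqrt(11) / 27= 72.35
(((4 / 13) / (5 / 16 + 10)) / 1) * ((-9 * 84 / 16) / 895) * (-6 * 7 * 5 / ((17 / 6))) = 254016 / 2175745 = 0.12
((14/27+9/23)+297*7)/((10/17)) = 10978804/3105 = 3535.85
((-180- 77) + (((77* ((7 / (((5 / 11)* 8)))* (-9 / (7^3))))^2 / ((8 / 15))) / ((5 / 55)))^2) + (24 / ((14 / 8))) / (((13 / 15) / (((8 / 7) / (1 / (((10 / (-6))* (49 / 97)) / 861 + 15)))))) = 79195761025821802549 / 813525244313600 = 97348.87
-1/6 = -0.17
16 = 16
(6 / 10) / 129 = 1 / 215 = 0.00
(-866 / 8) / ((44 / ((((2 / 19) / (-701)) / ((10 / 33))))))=1299 / 1065520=0.00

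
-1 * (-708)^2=-501264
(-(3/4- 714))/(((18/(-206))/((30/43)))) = -489765/86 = -5694.94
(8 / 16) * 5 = 5 / 2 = 2.50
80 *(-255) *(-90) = 1836000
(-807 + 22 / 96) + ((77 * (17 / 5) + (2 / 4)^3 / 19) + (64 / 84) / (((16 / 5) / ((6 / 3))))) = -5793353 / 10640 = -544.49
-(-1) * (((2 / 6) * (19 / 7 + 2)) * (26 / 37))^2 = 81796 / 67081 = 1.22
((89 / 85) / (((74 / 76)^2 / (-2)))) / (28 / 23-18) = 2955868 / 22458445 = 0.13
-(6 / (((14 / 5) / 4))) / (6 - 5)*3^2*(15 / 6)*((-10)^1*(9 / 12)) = 10125 / 7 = 1446.43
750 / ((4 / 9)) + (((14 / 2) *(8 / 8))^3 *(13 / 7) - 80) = 4489 / 2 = 2244.50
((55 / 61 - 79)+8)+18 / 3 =-64.10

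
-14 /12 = -7 /6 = -1.17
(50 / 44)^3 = 1.47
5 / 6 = 0.83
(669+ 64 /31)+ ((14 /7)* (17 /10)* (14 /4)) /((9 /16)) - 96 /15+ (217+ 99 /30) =505615 /558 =906.12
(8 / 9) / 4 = 2 / 9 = 0.22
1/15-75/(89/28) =-31411/1335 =-23.53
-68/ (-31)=2.19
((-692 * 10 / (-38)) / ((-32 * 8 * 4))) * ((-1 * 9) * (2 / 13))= 0.25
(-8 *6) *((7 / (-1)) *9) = 3024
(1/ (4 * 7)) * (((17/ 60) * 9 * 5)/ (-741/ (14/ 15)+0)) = -17/ 29640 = -0.00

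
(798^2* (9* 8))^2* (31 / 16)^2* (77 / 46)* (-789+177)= -185939702720779929768 / 23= -8084334900903475207.30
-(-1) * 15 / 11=15 / 11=1.36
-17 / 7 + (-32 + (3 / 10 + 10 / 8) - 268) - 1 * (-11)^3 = 144217 / 140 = 1030.12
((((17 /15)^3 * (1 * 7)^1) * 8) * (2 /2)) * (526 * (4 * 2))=1157738624 /3375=343033.67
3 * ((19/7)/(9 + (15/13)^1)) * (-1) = -247/308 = -0.80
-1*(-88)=88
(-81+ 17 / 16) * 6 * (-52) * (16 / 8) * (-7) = -349167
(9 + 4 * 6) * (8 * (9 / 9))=264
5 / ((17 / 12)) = 60 / 17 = 3.53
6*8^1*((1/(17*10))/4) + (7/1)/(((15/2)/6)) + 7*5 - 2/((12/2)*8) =82883/2040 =40.63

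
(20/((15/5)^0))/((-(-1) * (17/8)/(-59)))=-9440/17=-555.29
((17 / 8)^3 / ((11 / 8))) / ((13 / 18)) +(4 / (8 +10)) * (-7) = 8.11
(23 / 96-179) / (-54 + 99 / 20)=85805 / 23544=3.64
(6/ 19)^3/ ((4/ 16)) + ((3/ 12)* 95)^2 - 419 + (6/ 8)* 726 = 75689171/ 109744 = 689.69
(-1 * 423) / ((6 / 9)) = -1269 / 2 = -634.50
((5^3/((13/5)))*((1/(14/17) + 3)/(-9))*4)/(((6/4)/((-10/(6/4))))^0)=-73750/819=-90.05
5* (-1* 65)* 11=-3575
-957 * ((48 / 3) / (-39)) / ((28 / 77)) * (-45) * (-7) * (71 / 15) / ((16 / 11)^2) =633062199 / 832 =760892.07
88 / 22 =4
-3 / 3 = -1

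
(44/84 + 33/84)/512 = 11/6144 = 0.00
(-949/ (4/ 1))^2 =900601/ 16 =56287.56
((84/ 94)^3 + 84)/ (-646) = -4397610/ 33534829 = -0.13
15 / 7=2.14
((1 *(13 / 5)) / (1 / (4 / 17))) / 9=52 / 765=0.07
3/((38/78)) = 117/19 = 6.16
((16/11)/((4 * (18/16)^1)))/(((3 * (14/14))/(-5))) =-0.54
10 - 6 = 4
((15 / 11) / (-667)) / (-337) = 0.00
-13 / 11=-1.18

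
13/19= 0.68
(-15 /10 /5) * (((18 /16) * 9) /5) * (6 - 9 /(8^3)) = -744309 /204800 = -3.63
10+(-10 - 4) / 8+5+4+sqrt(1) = 73 / 4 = 18.25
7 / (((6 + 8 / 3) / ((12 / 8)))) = 63 / 52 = 1.21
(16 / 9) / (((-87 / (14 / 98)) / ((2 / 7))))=-32 / 38367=-0.00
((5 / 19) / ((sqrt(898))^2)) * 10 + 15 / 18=0.84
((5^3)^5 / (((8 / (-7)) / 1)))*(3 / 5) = -128173828125 / 8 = -16021728515.62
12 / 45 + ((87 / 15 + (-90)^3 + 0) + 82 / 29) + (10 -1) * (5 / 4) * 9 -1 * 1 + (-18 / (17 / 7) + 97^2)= -21282492533 / 29580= -719489.27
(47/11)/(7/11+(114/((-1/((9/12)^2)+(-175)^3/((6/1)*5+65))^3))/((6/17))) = 42198680203330853867933/6284909817499595464690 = 6.71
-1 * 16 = -16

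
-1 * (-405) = 405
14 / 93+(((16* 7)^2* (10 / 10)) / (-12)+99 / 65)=-6308923 / 6045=-1043.66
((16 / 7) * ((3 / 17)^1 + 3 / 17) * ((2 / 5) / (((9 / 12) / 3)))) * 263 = 201984 / 595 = 339.47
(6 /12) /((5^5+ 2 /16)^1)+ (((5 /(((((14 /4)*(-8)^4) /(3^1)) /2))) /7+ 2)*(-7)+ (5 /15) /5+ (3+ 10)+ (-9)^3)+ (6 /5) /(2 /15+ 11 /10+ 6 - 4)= -190231242454249 /260746429440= -729.56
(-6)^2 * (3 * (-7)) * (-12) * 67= 607824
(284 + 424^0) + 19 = 304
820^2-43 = 672357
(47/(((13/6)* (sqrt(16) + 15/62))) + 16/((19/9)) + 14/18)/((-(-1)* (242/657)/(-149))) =-85661976655/15720562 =-5449.04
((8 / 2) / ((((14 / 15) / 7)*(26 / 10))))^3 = 3375000 / 2197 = 1536.19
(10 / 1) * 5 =50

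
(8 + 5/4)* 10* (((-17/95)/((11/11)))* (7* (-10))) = 22015/19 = 1158.68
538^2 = 289444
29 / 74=0.39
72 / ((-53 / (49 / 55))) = -3528 / 2915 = -1.21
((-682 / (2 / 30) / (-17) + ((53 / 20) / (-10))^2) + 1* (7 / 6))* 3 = 1230123259 / 680000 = 1809.00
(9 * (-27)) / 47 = -243 / 47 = -5.17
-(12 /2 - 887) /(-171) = -881 /171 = -5.15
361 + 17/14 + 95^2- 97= 130063/14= 9290.21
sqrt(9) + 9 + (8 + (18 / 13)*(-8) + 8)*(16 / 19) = 3988 / 247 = 16.15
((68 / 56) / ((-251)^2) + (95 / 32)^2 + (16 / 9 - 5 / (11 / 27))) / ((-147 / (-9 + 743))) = 8.40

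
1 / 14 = 0.07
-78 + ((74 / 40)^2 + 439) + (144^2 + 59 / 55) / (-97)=64292403 / 426800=150.64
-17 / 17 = -1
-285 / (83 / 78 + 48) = -22230 / 3827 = -5.81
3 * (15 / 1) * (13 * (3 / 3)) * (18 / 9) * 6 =7020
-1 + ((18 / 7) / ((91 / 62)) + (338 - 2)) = 214511 / 637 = 336.75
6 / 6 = 1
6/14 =3/7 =0.43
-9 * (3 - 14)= 99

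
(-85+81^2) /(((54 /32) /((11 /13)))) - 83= 1110643 /351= 3164.23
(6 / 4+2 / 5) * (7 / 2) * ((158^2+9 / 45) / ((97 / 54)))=448232211 / 4850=92419.01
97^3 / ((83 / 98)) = 89441954 / 83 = 1077613.90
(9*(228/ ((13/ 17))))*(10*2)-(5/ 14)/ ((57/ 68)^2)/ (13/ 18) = 135616480/ 2527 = 53666.99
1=1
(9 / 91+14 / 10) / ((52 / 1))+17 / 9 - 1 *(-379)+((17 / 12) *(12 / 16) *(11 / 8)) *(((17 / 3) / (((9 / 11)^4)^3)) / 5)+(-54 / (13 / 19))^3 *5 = -20495140942279777185712063 / 8339488975759294080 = -2457601.54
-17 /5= -3.40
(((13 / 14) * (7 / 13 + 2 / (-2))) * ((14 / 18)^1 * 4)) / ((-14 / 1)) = 2 / 21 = 0.10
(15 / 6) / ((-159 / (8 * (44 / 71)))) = -880 / 11289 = -0.08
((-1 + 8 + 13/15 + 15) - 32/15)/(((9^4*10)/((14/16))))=2177/7873200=0.00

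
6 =6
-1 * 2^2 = -4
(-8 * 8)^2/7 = 4096/7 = 585.14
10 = 10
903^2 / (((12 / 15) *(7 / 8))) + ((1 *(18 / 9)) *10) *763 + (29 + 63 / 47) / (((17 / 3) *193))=181984311188 / 154207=1180130.03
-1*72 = -72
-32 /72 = -4 /9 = -0.44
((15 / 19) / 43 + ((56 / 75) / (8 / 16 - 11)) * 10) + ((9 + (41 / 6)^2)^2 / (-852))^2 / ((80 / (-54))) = -14225526173687521 / 1475731937525760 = -9.64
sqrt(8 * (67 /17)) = 2 * sqrt(2278) /17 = 5.62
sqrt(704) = 8*sqrt(11) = 26.53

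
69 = 69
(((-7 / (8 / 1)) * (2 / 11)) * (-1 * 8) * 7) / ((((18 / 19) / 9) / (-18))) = -16758 / 11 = -1523.45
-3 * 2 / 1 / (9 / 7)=-14 / 3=-4.67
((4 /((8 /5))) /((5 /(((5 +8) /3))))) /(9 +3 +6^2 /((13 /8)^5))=4826809 /33810984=0.14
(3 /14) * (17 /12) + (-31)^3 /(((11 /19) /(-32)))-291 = 1014144899 /616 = 1646339.12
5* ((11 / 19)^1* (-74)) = -4070 / 19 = -214.21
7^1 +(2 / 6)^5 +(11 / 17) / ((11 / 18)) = 8.06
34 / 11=3.09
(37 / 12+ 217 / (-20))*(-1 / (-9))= -233 / 270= -0.86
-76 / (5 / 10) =-152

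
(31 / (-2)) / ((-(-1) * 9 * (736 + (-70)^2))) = -0.00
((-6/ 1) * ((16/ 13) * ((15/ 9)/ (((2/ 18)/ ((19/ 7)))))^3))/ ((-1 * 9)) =246924000/ 4459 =55376.54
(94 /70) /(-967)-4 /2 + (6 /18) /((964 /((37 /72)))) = -14103216823 /7047341280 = -2.00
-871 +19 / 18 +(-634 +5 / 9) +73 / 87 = -784331 / 522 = -1502.55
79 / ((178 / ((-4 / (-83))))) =158 / 7387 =0.02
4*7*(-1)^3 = -28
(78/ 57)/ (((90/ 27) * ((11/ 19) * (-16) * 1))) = -39/ 880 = -0.04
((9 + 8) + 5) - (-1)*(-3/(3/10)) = 12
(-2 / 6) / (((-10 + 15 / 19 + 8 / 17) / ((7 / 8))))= 2261 / 67752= 0.03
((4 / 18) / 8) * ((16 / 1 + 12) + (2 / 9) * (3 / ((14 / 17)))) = 0.80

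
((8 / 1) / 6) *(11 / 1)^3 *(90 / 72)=6655 / 3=2218.33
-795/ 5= -159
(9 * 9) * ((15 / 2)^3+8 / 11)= 3012309 / 88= 34230.78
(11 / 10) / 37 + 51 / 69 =0.77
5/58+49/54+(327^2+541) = 84149788/783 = 107470.99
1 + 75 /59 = 134 /59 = 2.27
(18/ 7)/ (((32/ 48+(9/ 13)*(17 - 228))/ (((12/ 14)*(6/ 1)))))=-25272/ 277879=-0.09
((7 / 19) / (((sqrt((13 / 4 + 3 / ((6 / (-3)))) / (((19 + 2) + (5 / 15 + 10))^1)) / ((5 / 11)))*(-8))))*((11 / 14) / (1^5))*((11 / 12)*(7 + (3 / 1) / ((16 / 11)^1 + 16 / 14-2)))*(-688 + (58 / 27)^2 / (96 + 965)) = 578040668315*sqrt(1974) / 48672857232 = 527.65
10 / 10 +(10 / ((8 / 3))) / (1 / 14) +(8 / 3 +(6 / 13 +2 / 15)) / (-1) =6531 / 130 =50.24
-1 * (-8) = 8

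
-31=-31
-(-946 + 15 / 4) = 3769 / 4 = 942.25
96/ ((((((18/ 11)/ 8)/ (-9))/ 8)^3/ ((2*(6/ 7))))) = -50243567616/ 7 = -7177652516.57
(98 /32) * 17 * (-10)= -4165 /8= -520.62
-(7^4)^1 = -2401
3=3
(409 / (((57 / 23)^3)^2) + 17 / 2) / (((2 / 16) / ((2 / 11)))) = 14.93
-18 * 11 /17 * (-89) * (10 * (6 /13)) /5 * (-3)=-634392 /221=-2870.55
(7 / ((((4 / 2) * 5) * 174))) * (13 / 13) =7 / 1740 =0.00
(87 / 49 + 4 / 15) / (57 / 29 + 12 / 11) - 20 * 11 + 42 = -127080431 / 716625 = -177.33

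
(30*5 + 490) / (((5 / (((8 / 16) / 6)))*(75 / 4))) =0.57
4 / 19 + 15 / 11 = 329 / 209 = 1.57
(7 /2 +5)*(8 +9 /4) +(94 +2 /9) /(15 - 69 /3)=5425 /72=75.35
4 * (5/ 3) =20/ 3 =6.67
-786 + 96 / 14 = -5454 / 7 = -779.14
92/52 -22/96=961/624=1.54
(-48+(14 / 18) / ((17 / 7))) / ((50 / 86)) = -82.01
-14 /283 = -0.05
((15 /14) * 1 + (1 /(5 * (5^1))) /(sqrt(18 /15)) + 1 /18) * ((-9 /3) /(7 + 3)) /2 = -71 /420 - sqrt(30) /1000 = -0.17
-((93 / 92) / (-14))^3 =804357 / 2136719872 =0.00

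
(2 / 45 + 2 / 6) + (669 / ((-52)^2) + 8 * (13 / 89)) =19425217 / 10829520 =1.79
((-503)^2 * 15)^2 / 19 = 14403049668225 / 19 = 758055245696.05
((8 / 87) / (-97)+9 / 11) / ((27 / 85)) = 6448355 / 2506383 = 2.57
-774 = -774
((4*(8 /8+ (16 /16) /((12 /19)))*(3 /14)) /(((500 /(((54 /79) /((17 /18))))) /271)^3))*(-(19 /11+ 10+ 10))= -2115856881115179093 /728582604449218750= -2.90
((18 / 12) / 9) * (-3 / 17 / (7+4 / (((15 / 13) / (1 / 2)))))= -15 / 4454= -0.00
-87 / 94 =-0.93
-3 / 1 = -3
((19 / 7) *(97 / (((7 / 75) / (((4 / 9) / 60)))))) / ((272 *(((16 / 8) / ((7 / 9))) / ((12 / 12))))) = 9215 / 308448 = 0.03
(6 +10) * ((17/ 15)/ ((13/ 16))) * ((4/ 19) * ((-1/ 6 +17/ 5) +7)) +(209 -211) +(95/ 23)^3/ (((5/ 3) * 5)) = 36877253201/ 676181025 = 54.54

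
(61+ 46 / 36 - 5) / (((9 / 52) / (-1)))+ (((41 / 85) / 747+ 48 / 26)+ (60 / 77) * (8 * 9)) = -156156115321 / 572026455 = -272.99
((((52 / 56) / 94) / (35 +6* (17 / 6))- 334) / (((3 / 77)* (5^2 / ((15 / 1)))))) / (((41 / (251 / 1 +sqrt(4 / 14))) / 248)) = -30096791285 / 3854- 119907535* sqrt(14) / 26978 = -7825865.22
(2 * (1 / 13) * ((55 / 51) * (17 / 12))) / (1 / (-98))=-2695 / 117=-23.03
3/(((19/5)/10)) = 150/19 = 7.89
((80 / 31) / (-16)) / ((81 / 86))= -430 / 2511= -0.17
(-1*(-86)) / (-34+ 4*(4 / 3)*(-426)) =-43 / 1153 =-0.04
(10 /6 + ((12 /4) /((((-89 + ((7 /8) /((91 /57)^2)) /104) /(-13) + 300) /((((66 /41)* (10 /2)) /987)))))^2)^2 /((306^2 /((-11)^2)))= 15858394412598854256848996029221906281024870480128129 /4417933709428385045165573135299731582409940591055477924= 0.00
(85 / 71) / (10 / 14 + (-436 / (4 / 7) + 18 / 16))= -952 / 605275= -0.00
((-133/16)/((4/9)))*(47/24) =-36.63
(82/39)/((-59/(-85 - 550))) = 52070/2301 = 22.63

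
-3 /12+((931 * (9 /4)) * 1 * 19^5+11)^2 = 430447700600662609221 /16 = 26902981287541413076.31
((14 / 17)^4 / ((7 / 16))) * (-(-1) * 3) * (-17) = -263424 / 4913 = -53.62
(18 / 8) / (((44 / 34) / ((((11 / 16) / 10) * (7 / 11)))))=1071 / 14080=0.08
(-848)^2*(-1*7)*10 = -50337280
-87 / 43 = -2.02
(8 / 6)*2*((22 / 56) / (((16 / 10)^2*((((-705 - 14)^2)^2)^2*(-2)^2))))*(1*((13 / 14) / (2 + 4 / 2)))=3575 / 10750988924371072470376270848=0.00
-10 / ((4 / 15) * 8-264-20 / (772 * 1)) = 28950 / 758179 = 0.04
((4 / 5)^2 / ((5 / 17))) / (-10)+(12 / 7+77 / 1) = 343423 / 4375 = 78.50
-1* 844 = -844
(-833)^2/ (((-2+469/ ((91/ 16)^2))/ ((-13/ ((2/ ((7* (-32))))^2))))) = -66930512335232/ 7393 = -9053227693.12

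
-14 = -14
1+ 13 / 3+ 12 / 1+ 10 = 27.33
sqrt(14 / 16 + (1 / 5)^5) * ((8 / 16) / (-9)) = -sqrt(218830) / 9000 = -0.05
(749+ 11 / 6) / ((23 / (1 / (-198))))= -4505 / 27324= -0.16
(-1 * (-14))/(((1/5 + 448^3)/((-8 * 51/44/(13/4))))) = -9520/21429835141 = -0.00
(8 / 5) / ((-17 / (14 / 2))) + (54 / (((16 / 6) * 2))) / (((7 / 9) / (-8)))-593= -415192 / 595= -697.80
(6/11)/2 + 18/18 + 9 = 113/11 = 10.27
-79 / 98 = -0.81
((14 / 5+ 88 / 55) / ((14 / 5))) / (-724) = -11 / 5068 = -0.00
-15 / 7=-2.14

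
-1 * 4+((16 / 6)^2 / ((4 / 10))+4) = 160 / 9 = 17.78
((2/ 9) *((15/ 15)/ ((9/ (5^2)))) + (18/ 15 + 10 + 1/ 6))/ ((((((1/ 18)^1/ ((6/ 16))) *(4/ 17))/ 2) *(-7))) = -165019/ 1680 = -98.23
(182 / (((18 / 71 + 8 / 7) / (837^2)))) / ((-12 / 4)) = -10561544721 / 347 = -30436728.30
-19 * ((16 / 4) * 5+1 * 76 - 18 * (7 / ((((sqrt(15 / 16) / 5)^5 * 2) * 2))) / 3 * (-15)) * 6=-17024000 * sqrt(15) - 10944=-65944612.49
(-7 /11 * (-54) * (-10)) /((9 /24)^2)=-26880 /11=-2443.64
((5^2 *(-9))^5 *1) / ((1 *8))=-576650390625 / 8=-72081298828.12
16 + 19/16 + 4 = 339/16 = 21.19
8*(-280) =-2240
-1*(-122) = 122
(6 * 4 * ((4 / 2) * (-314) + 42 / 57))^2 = 81814305024 / 361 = 226632423.89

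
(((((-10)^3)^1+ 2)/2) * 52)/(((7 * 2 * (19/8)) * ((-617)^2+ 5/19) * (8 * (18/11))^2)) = -0.00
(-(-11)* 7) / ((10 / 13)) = 1001 / 10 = 100.10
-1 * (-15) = 15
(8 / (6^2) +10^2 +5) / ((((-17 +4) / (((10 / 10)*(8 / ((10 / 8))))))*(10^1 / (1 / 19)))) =-15152 / 55575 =-0.27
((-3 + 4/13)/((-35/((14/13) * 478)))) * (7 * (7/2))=970.14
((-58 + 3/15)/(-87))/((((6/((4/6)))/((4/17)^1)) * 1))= 68/3915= 0.02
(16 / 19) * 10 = 160 / 19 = 8.42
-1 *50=-50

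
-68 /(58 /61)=-71.52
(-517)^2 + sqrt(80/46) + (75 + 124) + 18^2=2 * sqrt(230)/23 + 267812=267813.32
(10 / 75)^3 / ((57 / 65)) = 104 / 38475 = 0.00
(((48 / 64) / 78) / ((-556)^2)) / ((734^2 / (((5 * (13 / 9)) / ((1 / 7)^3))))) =1715 / 11991518986752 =0.00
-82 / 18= -41 / 9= -4.56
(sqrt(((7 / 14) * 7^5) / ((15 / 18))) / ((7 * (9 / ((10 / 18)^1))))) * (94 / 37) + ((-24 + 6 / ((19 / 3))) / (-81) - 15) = -7549 / 513 + 658 * sqrt(105) / 2997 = -12.47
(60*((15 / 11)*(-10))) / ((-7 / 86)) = 774000 / 77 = 10051.95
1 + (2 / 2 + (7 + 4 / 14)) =65 / 7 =9.29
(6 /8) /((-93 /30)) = -15 /62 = -0.24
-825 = -825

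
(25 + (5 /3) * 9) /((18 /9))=20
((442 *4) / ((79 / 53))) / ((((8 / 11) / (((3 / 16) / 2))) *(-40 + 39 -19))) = -386529 / 50560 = -7.64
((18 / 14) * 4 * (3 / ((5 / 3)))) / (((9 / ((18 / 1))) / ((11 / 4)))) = 1782 / 35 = 50.91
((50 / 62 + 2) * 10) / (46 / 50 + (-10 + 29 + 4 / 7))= 76125 / 55583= 1.37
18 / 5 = 3.60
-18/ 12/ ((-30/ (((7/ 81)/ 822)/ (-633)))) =-7/ 842928120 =-0.00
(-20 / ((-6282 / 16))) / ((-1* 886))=-80 / 1391463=-0.00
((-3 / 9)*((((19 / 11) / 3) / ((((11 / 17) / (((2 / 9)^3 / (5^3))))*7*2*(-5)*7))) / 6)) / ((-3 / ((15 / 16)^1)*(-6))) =323 / 700203042000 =0.00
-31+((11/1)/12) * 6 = -25.50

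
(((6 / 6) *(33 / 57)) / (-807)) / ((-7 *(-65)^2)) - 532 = -241247888689 / 453473475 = -532.00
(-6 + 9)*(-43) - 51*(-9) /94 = -11667 /94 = -124.12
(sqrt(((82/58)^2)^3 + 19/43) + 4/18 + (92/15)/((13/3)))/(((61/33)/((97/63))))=3.78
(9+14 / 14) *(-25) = -250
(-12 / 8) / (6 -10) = 3 / 8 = 0.38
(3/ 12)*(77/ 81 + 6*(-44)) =-21307/ 324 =-65.76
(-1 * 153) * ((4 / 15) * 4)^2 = -4352 / 25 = -174.08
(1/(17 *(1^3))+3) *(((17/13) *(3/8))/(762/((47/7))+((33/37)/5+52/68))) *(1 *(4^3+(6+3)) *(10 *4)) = 161857425/4228708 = 38.28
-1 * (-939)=939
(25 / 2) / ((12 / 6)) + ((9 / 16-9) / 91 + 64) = 102149 / 1456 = 70.16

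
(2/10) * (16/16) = 1/5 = 0.20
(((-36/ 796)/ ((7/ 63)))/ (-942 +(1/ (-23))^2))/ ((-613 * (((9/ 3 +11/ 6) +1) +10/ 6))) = -28566/ 303940979395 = -0.00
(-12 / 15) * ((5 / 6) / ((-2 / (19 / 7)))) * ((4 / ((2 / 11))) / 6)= 209 / 63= 3.32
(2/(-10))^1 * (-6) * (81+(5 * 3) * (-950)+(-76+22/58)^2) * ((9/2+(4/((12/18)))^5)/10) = -33177047904/4205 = -7889904.38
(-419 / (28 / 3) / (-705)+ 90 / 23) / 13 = 601837 / 1967420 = 0.31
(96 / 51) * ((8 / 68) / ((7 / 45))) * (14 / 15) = 1.33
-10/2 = -5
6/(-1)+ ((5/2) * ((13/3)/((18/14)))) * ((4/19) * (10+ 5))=3524/171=20.61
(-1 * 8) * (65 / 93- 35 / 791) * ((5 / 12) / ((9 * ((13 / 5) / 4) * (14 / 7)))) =-688000 / 3688659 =-0.19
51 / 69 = 17 / 23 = 0.74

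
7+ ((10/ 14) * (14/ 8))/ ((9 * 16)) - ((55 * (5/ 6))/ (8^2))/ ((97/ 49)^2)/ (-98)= 151976957/ 21678336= 7.01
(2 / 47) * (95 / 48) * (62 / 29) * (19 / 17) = 55955 / 278052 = 0.20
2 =2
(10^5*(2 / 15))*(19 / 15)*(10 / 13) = 1520000 / 117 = 12991.45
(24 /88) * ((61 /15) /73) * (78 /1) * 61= 290238 /4015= 72.29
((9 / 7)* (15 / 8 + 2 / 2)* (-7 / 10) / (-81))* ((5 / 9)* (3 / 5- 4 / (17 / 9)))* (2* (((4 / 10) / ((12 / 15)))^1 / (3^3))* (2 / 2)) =-989 / 991440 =-0.00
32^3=32768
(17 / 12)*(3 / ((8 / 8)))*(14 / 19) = 3.13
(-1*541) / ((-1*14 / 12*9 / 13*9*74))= 7033 / 6993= 1.01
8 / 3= 2.67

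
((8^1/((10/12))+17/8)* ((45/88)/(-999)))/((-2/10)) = 2345/78144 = 0.03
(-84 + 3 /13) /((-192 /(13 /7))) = 363 /448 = 0.81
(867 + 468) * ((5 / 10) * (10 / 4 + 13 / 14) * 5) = 80100 / 7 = 11442.86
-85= -85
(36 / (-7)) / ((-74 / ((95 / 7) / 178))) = 855 / 161357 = 0.01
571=571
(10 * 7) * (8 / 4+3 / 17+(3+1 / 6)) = 19075 / 51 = 374.02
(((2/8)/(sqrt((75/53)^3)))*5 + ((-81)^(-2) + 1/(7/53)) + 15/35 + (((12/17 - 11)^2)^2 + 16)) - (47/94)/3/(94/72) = 53*sqrt(159)/900 + 289829357282144/25755120207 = 11254.01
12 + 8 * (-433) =-3452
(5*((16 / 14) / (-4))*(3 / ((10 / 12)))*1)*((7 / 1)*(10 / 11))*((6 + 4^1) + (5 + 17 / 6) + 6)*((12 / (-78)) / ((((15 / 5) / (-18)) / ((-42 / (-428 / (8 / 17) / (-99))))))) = 5987520 / 1819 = 3291.65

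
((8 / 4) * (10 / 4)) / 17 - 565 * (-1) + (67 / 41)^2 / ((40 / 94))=571.57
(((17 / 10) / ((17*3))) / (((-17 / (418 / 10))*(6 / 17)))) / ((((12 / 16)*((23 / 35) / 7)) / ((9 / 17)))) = -10241 / 5865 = -1.75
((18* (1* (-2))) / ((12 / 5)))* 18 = -270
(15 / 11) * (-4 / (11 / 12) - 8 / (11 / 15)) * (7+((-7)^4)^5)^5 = -8150880804254393713482728046268092256963184163496817207809473008020715678775341957775360 / 121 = -67362651274829700111427500000000000000000000000000000000000000000000000000000000000000.00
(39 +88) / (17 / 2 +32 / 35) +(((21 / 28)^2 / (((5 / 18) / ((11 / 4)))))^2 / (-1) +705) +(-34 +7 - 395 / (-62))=348750880251 / 522982400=666.85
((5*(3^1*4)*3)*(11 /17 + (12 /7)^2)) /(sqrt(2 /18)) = 1612980 /833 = 1936.35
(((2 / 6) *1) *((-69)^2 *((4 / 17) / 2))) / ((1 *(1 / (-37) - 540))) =-117438 / 339677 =-0.35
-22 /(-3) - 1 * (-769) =776.33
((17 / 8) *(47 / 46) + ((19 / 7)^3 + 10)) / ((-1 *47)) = -4060409 / 5932528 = -0.68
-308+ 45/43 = -13199/43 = -306.95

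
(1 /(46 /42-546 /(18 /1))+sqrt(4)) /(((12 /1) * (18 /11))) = 13277 /132624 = 0.10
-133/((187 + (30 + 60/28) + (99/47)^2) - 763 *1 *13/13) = 2056579/8341056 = 0.25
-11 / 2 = -5.50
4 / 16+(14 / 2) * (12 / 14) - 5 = 5 / 4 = 1.25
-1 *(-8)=8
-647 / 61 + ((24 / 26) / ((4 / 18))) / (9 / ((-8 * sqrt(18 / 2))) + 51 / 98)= 270607 / 15067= 17.96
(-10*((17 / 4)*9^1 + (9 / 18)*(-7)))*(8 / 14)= -1390 / 7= -198.57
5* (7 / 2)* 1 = 35 / 2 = 17.50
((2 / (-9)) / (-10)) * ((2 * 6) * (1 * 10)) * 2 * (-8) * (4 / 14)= -256 / 21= -12.19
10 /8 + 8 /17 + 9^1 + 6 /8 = 11.47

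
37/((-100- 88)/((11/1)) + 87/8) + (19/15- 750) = -6192197/8205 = -754.69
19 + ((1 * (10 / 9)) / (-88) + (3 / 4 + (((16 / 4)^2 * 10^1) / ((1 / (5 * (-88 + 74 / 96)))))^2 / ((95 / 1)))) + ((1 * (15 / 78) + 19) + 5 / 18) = 1253465242240 / 24453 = 51260182.48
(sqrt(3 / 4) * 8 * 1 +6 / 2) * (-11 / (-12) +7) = 95 / 4 +95 * sqrt(3) / 3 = 78.60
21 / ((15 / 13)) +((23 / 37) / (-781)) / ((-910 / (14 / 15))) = 512777288 / 28174575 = 18.20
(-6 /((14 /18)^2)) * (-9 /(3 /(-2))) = -2916 /49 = -59.51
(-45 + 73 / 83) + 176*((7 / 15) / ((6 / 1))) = -113662 / 3735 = -30.43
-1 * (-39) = 39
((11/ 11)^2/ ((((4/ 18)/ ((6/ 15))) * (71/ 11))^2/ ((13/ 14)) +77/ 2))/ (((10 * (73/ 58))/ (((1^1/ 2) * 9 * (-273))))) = -1296936927/ 695559695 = -1.86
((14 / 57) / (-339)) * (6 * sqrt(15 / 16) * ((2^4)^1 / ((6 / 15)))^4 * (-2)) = 35840000 * sqrt(15) / 6441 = 21550.65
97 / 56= 1.73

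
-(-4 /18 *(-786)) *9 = -1572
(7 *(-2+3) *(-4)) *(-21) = 588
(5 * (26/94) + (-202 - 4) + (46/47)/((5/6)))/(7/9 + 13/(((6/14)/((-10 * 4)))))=430281/2564555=0.17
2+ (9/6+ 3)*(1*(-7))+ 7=-45/2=-22.50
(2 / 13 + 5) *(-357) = -23919 / 13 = -1839.92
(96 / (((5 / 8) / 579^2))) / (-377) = -257465088 / 1885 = -136586.25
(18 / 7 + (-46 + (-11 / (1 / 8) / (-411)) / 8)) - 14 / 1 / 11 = -1413815 / 31647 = -44.67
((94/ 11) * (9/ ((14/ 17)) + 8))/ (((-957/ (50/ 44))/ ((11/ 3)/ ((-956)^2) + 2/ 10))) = -5887914425/ 153272550816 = -0.04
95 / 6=15.83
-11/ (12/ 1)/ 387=-11/ 4644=-0.00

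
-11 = -11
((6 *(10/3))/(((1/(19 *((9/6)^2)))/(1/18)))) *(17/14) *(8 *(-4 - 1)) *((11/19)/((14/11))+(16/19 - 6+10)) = -598825/49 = -12220.92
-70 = -70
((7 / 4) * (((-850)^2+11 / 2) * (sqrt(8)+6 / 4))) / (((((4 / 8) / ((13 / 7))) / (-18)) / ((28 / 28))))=-169066287 * sqrt(2) - 507198861 / 4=-365895551.27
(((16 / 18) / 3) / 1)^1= 8 / 27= 0.30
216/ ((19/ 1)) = 216/ 19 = 11.37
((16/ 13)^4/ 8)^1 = 8192/ 28561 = 0.29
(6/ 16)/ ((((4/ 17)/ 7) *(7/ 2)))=51/ 16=3.19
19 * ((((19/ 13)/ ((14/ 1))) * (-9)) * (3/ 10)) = -9747/ 1820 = -5.36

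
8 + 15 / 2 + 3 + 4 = 45 / 2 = 22.50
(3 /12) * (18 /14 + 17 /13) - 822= -74743 /91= -821.35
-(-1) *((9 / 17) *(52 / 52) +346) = 5891 / 17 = 346.53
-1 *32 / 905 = -32 / 905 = -0.04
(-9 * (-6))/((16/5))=135/8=16.88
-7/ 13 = -0.54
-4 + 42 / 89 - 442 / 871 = -24064 / 5963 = -4.04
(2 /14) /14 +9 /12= 149 /196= 0.76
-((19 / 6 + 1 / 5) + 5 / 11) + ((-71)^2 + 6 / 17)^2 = 2423851024541 / 95370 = 25415235.66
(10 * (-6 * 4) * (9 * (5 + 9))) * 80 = -2419200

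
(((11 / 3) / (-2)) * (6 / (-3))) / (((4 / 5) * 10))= 0.46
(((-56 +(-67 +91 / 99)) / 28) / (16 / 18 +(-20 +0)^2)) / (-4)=6043 / 2222528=0.00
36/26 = 18/13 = 1.38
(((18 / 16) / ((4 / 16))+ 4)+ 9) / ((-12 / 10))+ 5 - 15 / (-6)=-85 / 12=-7.08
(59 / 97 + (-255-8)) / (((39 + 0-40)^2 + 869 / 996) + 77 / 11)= -25350192 / 857189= -29.57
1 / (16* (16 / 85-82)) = -85 / 111264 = -0.00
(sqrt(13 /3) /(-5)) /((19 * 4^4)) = -sqrt(39) /72960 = -0.00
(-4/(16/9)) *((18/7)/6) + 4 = 85/28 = 3.04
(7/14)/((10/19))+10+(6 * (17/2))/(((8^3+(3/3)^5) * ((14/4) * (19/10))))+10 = 9536117/454860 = 20.96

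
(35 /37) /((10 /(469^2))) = 1539727 /74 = 20807.12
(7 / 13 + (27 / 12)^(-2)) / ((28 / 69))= 17825 / 9828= 1.81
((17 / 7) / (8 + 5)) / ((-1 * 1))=-17 / 91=-0.19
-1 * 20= -20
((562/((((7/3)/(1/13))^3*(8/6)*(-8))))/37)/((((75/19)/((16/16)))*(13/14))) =-144153/10356218600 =-0.00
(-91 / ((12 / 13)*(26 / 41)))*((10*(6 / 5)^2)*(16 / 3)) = -59696 / 5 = -11939.20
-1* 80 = -80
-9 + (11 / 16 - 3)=-181 / 16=-11.31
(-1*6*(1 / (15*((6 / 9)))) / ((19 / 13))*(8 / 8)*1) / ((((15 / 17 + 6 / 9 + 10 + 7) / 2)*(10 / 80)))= -15912 / 44935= -0.35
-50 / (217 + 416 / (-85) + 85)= -2125 / 12627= -0.17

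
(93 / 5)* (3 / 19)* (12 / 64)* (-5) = -2.75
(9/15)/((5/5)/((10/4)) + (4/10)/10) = 15/11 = 1.36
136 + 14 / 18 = 1231 / 9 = 136.78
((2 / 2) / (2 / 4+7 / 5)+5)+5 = 200 / 19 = 10.53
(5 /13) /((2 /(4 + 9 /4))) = 125 /104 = 1.20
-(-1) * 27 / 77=0.35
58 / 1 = 58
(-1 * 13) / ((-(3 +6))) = 1.44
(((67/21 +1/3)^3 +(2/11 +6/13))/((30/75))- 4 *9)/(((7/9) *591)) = 0.16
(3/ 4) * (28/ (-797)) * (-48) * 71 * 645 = 46161360/ 797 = 57918.90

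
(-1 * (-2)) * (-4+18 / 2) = 10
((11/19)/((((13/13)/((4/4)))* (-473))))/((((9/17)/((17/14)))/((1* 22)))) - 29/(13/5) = -7504622/669123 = -11.22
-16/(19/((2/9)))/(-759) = 0.00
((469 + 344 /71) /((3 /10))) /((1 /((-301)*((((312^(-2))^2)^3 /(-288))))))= 50632715 /26097398895750785044209355437637632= 0.00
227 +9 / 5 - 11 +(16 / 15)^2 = 49261 / 225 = 218.94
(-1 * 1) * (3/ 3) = -1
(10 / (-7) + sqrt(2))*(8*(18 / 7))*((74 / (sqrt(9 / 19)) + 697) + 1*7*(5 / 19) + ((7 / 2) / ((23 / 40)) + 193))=48*(-10 + 7*sqrt(2))*(32338*sqrt(19) + 1177185) / 21413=-296.97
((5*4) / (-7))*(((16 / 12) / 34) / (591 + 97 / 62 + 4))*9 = -2480 / 1467151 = -0.00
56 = 56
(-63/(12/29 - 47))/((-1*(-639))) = 0.00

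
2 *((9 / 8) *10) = 45 / 2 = 22.50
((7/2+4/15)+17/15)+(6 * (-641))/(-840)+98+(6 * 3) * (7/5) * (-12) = -27289/140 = -194.92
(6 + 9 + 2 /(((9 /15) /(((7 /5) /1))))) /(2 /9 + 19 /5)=885 /181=4.89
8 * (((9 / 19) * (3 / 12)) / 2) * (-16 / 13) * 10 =-1440 / 247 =-5.83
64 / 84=16 / 21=0.76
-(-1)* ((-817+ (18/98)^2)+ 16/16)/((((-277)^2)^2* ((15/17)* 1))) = -2220353/14135501997841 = -0.00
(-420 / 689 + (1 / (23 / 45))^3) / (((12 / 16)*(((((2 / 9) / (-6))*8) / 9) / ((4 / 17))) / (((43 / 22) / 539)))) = -200881972755 / 844954068959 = -0.24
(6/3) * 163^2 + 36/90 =53138.40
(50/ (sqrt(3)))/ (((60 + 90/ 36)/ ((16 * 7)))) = 448 * sqrt(3)/ 15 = 51.73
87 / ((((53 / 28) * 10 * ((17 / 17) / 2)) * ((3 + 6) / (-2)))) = -1624 / 795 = -2.04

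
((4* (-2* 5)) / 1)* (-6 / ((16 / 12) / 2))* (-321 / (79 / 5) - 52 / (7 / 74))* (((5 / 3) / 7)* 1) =-189136200 / 3871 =-48859.78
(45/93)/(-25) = -3/155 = -0.02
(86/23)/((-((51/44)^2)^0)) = -86/23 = -3.74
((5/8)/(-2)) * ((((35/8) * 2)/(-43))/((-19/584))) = -12775/6536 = -1.95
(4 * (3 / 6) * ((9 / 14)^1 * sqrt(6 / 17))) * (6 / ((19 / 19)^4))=54 * sqrt(102) / 119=4.58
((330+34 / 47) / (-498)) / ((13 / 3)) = -7772 / 50713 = -0.15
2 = 2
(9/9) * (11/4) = 11/4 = 2.75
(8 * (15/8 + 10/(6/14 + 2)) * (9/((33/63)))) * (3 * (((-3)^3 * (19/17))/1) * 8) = -1896478920/3179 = -596564.62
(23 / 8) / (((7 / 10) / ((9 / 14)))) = 1035 / 392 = 2.64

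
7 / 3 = 2.33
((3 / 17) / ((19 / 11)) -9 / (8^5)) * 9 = 9705933 / 10584064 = 0.92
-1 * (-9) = 9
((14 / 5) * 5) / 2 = 7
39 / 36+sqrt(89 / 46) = 2.47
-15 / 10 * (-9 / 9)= 3 / 2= 1.50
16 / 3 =5.33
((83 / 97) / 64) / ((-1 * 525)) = -0.00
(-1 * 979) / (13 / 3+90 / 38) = -55803 / 382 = -146.08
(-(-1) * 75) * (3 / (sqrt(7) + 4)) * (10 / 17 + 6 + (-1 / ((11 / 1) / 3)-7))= -12800 / 187 + 3200 * sqrt(7) / 187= -23.17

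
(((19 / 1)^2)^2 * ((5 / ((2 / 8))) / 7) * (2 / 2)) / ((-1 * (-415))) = 521284 / 581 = 897.22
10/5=2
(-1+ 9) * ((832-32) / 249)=6400 / 249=25.70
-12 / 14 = -6 / 7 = -0.86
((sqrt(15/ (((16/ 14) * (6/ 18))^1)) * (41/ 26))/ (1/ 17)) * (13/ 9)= 697 * sqrt(70)/ 24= 242.98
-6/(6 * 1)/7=-1/7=-0.14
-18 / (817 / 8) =-144 / 817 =-0.18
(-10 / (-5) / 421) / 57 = 2 / 23997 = 0.00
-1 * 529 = -529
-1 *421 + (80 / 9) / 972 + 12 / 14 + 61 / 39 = -83302468 / 199017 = -418.57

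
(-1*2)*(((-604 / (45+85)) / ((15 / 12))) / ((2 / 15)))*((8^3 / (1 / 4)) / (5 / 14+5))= 34635776 / 1625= 21314.32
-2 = -2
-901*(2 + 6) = -7208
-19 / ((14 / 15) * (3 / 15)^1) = -1425 / 14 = -101.79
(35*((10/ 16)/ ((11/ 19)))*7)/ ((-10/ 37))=-172235/ 176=-978.61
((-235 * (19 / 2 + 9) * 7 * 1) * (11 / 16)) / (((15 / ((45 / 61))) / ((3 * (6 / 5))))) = -3615381 / 976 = -3704.28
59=59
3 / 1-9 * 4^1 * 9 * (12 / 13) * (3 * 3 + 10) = -73833 / 13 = -5679.46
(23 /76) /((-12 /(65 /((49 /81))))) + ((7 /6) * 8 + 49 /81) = 8721715 /1206576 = 7.23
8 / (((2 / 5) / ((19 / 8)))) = 95 / 2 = 47.50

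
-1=-1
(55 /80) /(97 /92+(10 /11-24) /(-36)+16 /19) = 475893 /1756732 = 0.27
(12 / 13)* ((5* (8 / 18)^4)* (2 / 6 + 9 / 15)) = 14336 / 85293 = 0.17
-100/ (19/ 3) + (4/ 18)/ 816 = -1101581/ 69768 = -15.79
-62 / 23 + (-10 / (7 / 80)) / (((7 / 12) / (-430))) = 84242.20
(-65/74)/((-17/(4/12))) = 65/3774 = 0.02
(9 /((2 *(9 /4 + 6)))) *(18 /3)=36 /11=3.27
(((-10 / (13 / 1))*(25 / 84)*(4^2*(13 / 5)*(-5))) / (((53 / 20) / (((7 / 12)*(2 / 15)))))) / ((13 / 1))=2000 / 18603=0.11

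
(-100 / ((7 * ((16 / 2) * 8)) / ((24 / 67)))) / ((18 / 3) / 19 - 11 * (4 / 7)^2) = 0.02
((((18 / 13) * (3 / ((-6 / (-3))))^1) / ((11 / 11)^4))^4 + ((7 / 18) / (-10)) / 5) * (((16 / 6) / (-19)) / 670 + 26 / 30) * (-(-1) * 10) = 527340961219 / 3272233770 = 161.16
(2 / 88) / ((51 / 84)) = 7 / 187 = 0.04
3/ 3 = 1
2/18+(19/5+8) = 536/45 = 11.91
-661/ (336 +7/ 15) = -9915/ 5047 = -1.96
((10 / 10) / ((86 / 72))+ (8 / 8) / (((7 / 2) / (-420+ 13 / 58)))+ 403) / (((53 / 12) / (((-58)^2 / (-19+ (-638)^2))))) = 7231904 / 13612725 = 0.53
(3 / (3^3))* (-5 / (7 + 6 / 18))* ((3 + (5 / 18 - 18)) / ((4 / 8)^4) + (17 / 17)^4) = 10555 / 594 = 17.77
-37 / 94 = -0.39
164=164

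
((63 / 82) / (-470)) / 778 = -63 / 29984120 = -0.00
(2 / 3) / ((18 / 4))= 4 / 27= 0.15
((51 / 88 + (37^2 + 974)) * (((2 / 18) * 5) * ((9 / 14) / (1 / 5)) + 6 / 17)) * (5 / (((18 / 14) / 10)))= 291593375 / 1496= 194915.36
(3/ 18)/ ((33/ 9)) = 1/ 22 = 0.05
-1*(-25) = 25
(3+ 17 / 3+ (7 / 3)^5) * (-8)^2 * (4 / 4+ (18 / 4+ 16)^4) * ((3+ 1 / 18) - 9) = -11436998965814 / 2187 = -5229537707.28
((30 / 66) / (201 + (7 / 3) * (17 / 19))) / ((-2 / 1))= -285 / 254672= -0.00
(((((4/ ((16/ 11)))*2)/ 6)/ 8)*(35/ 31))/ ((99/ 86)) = 1505/ 13392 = 0.11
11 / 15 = 0.73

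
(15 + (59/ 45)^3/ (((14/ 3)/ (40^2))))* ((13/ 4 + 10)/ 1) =355084259/ 34020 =10437.51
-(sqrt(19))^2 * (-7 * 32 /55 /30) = 2128 /825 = 2.58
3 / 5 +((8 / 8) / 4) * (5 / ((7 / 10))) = 167 / 70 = 2.39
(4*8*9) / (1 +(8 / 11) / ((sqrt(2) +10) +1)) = 25344*sqrt(2) / 16399 +4425696 / 16399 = 272.06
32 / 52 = 8 / 13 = 0.62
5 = 5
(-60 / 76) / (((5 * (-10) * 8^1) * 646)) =0.00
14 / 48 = 7 / 24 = 0.29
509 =509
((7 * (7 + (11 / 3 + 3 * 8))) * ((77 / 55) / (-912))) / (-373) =637 / 637830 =0.00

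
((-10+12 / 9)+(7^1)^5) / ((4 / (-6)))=-50395 / 2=-25197.50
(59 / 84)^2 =3481 / 7056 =0.49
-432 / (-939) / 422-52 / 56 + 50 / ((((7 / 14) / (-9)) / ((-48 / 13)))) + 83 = 40929303795 / 12019826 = 3405.15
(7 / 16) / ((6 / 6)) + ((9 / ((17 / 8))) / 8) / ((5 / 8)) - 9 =-7.72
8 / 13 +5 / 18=209 / 234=0.89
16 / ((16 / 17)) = 17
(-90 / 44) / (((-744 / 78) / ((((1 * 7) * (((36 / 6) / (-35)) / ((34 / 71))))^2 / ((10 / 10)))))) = 5308173 / 3941960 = 1.35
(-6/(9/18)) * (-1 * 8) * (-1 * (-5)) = 480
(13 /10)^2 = 169 /100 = 1.69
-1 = -1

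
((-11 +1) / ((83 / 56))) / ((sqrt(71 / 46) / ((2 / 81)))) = -0.13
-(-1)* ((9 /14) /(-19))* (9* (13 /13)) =-0.30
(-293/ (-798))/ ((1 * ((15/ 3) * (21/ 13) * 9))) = 3809/ 754110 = 0.01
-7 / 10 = -0.70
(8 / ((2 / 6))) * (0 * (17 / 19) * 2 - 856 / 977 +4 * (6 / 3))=167040 / 977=170.97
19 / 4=4.75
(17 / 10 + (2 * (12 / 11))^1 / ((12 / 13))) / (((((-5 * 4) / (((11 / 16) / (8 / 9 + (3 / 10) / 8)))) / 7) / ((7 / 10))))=-197127 / 266800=-0.74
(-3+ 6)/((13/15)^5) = 2278125/371293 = 6.14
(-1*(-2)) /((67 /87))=174 /67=2.60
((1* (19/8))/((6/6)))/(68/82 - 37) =-779/11864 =-0.07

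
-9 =-9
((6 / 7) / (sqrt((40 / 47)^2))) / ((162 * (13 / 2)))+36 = 1769087 / 49140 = 36.00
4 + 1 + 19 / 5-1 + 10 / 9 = 401 / 45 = 8.91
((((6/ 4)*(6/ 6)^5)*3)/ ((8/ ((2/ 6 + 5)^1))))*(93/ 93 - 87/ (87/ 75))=-222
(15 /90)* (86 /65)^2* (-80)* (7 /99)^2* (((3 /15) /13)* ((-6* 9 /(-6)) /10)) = -1449616 /897199875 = -0.00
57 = 57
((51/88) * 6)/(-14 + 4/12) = -459/1804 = -0.25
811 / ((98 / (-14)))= -811 / 7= -115.86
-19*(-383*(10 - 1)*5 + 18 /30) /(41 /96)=157177728 /205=766720.62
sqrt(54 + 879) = sqrt(933) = 30.55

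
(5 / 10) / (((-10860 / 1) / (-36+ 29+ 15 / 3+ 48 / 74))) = 5 / 80364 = 0.00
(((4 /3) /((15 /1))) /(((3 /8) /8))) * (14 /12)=2.21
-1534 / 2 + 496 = -271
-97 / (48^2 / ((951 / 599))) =-30749 / 460032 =-0.07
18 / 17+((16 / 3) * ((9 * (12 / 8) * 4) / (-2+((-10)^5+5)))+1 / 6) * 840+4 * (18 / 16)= 486659873 / 3399898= 143.14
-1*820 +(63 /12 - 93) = -3631 /4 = -907.75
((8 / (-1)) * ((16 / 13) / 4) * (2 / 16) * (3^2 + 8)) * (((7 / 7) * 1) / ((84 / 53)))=-901 / 273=-3.30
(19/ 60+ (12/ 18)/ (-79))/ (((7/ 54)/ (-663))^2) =156057105087/ 19355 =8062883.24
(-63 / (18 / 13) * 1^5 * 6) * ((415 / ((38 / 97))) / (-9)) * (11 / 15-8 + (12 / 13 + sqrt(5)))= -69713609 / 342 + 3663205 * sqrt(5) / 114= -131988.55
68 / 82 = 34 / 41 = 0.83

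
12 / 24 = 1 / 2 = 0.50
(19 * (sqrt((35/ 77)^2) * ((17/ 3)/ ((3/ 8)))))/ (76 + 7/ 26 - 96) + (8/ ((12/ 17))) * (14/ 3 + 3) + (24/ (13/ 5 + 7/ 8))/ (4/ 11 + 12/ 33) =33354146/ 371547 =89.77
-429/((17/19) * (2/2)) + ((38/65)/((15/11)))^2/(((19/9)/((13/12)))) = -198641542/414375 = -479.38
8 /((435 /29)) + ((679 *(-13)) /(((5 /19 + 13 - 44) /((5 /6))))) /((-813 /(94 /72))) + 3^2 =4691395657 /512775360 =9.15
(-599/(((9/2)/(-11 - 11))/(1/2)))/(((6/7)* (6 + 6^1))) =142.35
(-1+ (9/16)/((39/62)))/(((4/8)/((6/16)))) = -33/416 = -0.08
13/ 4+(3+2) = 33/ 4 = 8.25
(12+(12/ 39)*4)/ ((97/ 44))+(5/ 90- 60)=-1224395/ 22698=-53.94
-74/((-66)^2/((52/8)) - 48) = -481/4044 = -0.12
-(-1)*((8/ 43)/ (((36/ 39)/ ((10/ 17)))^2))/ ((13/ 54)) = 3900/ 12427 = 0.31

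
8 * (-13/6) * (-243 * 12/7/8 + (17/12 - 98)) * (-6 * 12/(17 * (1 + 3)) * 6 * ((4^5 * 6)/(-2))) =5984169984/119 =50287142.72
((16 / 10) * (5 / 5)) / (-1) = -1.60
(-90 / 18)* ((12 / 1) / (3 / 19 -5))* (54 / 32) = 7695 / 368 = 20.91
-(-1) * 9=9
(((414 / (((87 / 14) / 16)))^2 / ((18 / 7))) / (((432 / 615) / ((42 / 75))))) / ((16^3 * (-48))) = -52075289 / 29064960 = -1.79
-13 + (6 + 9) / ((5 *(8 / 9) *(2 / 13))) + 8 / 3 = 557 / 48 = 11.60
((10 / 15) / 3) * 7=14 / 9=1.56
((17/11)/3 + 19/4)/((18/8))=695/297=2.34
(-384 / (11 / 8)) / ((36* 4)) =-64 / 33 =-1.94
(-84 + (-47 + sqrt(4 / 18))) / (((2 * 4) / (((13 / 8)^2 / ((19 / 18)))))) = -199251 / 4864 + 507 * sqrt(2) / 4864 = -40.82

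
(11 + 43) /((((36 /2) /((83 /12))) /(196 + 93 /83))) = 16361 /4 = 4090.25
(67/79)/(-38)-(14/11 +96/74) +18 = 18825291/1221814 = 15.41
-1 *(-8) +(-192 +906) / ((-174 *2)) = 345 / 58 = 5.95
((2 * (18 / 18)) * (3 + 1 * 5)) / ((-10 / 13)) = -20.80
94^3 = 830584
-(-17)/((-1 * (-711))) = 17/711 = 0.02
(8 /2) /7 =4 /7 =0.57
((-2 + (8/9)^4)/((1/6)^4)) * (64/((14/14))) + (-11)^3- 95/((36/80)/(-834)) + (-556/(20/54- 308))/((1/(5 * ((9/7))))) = 142794022885/2354751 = 60640.82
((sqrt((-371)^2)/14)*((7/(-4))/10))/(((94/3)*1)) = -1113/7520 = -0.15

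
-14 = -14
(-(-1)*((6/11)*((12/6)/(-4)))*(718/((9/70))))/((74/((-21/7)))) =25130/407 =61.74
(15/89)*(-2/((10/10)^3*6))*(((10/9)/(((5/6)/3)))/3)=-20/267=-0.07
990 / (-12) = -165 / 2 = -82.50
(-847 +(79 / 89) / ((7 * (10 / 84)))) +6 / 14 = -2633752 / 3115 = -845.51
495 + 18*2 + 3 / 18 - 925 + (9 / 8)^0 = -2357 / 6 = -392.83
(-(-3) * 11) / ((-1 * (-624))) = 11 / 208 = 0.05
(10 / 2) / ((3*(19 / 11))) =55 / 57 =0.96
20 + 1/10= 201/10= 20.10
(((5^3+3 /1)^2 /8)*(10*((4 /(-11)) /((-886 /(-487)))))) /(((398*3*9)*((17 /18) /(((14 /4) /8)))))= -8727040 /49456077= -0.18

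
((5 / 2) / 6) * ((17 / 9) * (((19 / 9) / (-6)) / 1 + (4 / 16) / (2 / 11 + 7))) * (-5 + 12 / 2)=-229925 / 921456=-0.25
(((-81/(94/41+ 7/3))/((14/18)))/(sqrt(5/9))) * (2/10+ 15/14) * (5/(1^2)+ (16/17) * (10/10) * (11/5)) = -14388594489 * sqrt(5)/118494250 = -271.52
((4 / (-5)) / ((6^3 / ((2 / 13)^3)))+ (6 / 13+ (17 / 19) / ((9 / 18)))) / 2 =6342532 / 5635305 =1.13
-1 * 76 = -76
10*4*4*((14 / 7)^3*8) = 10240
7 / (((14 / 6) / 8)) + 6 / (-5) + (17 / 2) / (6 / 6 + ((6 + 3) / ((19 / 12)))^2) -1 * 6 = 410177 / 24050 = 17.06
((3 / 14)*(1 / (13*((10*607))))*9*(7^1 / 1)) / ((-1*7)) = -27 / 1104740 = -0.00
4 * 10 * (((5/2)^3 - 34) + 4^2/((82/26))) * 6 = -130890/41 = -3192.44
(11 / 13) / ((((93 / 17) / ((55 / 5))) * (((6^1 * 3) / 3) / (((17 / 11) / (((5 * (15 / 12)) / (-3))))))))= -0.21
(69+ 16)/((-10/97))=-1649/2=-824.50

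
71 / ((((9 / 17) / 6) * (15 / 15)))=2414 / 3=804.67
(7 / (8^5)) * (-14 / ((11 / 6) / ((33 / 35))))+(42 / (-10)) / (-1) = 171969 / 40960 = 4.20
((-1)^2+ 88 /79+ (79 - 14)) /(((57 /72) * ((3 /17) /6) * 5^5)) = 4326432 /4690625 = 0.92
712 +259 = 971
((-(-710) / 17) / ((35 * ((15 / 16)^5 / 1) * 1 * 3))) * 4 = 595591168 / 271096875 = 2.20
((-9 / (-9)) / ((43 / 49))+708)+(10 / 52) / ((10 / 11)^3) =709.40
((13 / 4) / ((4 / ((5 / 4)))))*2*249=16185 / 32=505.78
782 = 782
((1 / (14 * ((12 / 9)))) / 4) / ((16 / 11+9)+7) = 11 / 14336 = 0.00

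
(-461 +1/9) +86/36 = -917/2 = -458.50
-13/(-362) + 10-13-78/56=-22081/5068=-4.36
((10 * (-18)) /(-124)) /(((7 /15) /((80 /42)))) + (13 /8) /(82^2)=484147747 /81710048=5.93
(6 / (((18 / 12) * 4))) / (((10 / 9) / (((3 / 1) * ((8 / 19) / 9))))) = 12 / 95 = 0.13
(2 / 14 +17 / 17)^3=512 / 343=1.49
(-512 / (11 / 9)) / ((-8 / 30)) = 17280 / 11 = 1570.91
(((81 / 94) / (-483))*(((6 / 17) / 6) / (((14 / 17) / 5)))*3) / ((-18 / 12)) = 0.00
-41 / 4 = -10.25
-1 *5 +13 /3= -2 /3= -0.67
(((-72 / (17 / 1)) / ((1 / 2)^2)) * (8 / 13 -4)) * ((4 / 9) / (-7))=-5632 / 1547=-3.64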